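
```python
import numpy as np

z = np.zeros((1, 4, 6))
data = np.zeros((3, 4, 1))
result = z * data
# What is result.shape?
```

(3, 4, 6)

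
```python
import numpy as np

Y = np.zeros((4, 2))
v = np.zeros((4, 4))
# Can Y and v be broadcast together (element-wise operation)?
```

No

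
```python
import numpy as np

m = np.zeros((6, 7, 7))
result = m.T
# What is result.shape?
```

(7, 7, 6)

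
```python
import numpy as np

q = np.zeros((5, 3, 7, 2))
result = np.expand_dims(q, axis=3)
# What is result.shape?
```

(5, 3, 7, 1, 2)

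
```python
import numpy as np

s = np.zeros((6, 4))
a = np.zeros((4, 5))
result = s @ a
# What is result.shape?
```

(6, 5)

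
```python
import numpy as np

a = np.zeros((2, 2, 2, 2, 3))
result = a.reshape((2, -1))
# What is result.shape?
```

(2, 24)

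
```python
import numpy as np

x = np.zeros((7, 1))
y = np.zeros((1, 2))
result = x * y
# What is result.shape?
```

(7, 2)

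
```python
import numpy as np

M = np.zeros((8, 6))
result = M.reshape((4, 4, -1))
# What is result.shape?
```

(4, 4, 3)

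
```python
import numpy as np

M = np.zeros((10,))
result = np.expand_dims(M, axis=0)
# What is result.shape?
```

(1, 10)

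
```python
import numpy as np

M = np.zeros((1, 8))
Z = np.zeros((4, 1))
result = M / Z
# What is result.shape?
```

(4, 8)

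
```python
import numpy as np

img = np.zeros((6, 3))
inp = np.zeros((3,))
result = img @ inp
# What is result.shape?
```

(6,)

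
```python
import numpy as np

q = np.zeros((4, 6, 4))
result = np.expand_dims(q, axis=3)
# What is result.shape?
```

(4, 6, 4, 1)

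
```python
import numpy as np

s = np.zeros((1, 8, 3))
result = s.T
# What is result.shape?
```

(3, 8, 1)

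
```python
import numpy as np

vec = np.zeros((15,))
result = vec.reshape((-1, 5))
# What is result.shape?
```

(3, 5)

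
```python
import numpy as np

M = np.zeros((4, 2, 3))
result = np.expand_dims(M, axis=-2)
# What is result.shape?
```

(4, 2, 1, 3)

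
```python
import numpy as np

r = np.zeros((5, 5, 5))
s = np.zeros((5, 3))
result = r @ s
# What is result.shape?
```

(5, 5, 3)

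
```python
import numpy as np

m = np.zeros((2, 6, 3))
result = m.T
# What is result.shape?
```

(3, 6, 2)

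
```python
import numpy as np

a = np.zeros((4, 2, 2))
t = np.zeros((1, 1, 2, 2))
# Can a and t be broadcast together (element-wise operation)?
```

Yes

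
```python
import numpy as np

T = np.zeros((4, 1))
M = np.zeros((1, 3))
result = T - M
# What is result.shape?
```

(4, 3)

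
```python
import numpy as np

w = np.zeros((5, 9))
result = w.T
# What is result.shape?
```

(9, 5)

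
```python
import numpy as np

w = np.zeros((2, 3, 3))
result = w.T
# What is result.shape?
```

(3, 3, 2)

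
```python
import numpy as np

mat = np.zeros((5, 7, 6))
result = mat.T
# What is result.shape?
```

(6, 7, 5)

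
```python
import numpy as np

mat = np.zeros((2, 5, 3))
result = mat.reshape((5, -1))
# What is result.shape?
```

(5, 6)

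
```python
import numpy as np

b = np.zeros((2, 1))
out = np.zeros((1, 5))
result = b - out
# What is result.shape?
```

(2, 5)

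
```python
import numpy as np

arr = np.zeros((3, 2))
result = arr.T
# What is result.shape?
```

(2, 3)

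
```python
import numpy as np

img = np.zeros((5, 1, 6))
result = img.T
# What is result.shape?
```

(6, 1, 5)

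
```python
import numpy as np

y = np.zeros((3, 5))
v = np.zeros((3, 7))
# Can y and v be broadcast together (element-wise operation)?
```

No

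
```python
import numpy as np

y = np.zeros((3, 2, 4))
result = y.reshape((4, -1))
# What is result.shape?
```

(4, 6)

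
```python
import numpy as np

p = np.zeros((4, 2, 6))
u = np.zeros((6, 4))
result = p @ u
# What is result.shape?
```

(4, 2, 4)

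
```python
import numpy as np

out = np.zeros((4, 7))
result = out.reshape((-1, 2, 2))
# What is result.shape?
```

(7, 2, 2)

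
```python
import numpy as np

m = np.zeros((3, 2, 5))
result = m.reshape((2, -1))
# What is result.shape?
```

(2, 15)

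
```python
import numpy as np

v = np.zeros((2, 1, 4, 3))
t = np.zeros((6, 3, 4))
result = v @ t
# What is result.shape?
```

(2, 6, 4, 4)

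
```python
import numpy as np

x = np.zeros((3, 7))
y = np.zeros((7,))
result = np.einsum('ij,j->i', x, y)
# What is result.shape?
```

(3,)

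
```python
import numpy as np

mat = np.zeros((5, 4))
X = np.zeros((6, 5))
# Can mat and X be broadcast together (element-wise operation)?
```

No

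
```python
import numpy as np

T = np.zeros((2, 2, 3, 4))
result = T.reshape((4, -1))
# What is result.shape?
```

(4, 12)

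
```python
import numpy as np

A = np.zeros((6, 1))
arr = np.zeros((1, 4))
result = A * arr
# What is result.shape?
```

(6, 4)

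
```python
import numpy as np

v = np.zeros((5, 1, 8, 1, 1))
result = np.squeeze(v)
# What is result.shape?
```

(5, 8)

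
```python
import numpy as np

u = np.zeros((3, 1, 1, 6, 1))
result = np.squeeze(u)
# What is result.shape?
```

(3, 6)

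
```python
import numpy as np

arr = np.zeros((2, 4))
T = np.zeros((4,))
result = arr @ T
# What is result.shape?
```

(2,)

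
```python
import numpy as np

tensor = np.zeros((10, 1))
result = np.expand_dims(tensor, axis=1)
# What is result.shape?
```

(10, 1, 1)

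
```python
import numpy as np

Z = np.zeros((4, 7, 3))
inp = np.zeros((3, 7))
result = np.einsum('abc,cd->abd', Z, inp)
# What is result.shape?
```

(4, 7, 7)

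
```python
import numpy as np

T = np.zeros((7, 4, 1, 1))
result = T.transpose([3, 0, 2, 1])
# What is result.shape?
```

(1, 7, 1, 4)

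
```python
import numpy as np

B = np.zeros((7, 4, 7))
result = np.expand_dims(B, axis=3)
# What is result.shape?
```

(7, 4, 7, 1)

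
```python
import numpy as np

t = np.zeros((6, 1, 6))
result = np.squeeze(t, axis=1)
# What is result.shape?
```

(6, 6)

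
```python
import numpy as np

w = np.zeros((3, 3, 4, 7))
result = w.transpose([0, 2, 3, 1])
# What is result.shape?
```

(3, 4, 7, 3)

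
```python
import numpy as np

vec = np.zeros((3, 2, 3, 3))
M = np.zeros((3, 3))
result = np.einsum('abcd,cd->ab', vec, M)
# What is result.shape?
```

(3, 2)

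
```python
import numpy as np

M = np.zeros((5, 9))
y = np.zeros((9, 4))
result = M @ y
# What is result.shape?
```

(5, 4)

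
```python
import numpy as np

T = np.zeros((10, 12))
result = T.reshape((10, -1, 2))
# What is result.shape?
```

(10, 6, 2)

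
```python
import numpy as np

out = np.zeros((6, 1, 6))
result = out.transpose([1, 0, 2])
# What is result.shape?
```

(1, 6, 6)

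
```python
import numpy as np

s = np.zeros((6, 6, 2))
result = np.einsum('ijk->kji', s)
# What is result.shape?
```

(2, 6, 6)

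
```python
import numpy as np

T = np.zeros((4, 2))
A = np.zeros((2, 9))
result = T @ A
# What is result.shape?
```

(4, 9)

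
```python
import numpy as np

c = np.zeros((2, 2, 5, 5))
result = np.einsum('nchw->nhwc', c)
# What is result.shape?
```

(2, 5, 5, 2)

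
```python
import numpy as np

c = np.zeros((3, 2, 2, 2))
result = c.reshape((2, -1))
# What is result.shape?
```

(2, 12)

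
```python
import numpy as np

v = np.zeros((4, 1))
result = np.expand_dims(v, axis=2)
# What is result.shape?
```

(4, 1, 1)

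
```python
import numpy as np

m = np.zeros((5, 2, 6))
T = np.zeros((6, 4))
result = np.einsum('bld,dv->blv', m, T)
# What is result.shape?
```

(5, 2, 4)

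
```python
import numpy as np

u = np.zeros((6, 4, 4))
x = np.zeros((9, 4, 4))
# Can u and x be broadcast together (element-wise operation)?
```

No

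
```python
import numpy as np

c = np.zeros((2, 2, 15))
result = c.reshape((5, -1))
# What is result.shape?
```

(5, 12)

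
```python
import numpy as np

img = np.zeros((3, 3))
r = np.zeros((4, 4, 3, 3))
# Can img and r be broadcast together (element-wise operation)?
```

Yes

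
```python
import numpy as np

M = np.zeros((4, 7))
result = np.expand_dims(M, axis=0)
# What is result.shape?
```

(1, 4, 7)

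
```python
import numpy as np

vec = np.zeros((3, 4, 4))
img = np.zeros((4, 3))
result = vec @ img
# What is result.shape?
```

(3, 4, 3)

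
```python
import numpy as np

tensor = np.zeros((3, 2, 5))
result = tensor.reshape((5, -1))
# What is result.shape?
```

(5, 6)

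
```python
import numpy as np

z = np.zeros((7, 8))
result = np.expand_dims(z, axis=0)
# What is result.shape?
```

(1, 7, 8)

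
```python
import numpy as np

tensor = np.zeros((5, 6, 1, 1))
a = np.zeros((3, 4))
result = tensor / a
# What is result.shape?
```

(5, 6, 3, 4)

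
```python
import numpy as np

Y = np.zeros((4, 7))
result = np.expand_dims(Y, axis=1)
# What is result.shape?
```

(4, 1, 7)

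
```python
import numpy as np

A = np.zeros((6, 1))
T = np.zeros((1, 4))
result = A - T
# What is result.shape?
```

(6, 4)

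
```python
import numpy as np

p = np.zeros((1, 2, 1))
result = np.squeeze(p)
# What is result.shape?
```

(2,)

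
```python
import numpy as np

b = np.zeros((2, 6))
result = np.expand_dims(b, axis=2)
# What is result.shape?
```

(2, 6, 1)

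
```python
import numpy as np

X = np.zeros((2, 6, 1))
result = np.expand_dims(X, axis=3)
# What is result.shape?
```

(2, 6, 1, 1)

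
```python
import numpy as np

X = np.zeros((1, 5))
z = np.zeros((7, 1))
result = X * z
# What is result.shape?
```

(7, 5)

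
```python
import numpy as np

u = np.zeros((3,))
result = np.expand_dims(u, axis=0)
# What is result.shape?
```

(1, 3)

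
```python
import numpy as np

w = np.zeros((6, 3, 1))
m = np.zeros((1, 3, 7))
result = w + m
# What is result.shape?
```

(6, 3, 7)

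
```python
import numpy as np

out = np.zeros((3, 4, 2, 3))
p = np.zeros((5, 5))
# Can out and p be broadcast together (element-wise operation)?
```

No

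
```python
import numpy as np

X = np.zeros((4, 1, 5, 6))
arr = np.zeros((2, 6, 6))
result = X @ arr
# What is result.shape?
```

(4, 2, 5, 6)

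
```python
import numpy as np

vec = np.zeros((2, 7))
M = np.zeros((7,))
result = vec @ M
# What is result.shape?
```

(2,)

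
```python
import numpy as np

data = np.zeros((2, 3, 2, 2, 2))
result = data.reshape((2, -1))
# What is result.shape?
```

(2, 24)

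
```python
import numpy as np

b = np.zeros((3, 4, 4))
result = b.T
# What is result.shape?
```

(4, 4, 3)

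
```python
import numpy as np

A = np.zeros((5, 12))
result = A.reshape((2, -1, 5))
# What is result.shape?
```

(2, 6, 5)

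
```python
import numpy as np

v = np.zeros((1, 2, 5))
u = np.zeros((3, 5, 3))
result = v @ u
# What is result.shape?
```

(3, 2, 3)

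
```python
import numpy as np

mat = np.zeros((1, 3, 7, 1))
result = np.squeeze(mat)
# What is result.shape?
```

(3, 7)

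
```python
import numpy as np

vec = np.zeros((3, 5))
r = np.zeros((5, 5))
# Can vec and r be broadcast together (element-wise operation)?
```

No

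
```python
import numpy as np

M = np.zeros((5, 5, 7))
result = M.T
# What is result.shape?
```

(7, 5, 5)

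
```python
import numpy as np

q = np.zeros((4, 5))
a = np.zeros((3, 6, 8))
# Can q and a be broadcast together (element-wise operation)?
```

No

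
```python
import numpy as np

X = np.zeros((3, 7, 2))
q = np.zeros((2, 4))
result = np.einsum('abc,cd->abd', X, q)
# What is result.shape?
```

(3, 7, 4)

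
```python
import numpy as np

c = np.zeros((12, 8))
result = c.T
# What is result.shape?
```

(8, 12)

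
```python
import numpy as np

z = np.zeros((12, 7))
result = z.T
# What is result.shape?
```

(7, 12)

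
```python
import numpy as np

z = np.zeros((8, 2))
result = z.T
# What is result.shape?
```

(2, 8)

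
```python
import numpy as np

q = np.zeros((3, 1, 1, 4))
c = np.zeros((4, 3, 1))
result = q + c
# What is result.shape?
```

(3, 4, 3, 4)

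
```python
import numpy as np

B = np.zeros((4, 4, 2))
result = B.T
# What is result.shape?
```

(2, 4, 4)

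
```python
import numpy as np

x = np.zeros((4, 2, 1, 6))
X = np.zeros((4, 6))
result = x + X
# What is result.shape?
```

(4, 2, 4, 6)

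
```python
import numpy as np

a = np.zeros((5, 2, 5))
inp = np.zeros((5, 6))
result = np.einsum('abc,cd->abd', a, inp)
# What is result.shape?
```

(5, 2, 6)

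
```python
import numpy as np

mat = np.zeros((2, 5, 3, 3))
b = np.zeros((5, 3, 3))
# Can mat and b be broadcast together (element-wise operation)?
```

Yes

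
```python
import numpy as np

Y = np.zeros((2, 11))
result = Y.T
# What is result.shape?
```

(11, 2)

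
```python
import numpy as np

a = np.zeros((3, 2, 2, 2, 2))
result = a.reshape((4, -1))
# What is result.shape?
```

(4, 12)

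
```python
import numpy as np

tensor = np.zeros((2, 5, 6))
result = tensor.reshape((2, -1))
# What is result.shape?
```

(2, 30)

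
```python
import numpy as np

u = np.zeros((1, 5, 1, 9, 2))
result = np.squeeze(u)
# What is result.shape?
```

(5, 9, 2)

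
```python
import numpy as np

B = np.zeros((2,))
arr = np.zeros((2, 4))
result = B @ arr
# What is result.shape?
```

(4,)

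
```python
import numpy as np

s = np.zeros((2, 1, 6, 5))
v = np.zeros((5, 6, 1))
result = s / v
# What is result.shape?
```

(2, 5, 6, 5)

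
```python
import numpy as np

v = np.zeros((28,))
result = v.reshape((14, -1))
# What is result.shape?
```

(14, 2)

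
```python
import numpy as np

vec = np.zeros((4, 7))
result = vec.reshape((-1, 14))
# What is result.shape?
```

(2, 14)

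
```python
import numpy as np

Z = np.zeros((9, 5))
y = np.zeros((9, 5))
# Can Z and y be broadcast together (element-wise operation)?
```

Yes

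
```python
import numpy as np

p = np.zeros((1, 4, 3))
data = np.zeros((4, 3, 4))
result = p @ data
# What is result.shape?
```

(4, 4, 4)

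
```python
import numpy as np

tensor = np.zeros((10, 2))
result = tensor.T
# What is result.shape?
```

(2, 10)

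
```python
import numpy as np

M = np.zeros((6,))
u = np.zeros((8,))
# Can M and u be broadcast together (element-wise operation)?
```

No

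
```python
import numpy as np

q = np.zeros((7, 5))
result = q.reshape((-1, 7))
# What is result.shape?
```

(5, 7)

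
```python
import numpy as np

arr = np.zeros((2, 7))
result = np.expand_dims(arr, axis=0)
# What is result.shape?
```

(1, 2, 7)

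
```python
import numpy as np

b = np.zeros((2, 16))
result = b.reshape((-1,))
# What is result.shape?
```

(32,)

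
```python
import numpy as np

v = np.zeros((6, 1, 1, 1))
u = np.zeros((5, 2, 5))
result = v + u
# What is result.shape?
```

(6, 5, 2, 5)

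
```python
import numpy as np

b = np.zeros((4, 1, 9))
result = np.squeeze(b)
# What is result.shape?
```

(4, 9)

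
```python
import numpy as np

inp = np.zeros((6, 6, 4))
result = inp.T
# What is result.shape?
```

(4, 6, 6)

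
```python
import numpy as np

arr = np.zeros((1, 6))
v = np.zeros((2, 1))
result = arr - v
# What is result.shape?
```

(2, 6)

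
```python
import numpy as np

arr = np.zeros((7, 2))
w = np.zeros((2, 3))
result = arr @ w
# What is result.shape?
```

(7, 3)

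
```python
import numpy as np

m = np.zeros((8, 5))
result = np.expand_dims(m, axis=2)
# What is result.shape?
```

(8, 5, 1)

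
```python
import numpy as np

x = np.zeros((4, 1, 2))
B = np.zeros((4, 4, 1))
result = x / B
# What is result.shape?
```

(4, 4, 2)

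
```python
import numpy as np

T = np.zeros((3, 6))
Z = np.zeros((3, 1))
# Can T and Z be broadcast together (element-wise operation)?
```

Yes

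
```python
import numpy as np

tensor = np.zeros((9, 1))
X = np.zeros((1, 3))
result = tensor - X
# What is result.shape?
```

(9, 3)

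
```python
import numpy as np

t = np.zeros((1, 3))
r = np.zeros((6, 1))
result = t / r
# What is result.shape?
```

(6, 3)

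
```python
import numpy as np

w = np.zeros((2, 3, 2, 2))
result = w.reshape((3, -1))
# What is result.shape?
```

(3, 8)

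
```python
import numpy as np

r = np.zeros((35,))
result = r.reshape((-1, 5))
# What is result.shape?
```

(7, 5)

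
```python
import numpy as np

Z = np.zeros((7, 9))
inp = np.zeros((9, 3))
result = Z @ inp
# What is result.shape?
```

(7, 3)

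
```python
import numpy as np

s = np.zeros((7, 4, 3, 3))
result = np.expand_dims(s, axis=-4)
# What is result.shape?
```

(7, 1, 4, 3, 3)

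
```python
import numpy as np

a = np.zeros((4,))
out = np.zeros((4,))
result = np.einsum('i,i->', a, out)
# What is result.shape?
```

()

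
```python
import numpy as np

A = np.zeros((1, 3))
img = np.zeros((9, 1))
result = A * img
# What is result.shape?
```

(9, 3)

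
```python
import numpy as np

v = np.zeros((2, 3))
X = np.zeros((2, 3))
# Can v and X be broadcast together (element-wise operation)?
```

Yes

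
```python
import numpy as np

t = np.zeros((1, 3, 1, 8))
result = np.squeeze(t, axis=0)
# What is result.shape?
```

(3, 1, 8)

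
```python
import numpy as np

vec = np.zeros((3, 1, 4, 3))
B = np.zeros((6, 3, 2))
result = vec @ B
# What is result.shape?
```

(3, 6, 4, 2)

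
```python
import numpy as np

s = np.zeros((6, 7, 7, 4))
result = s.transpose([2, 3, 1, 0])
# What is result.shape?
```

(7, 4, 7, 6)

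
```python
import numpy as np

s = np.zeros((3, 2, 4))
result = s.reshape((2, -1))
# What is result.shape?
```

(2, 12)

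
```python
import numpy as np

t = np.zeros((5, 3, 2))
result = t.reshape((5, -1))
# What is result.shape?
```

(5, 6)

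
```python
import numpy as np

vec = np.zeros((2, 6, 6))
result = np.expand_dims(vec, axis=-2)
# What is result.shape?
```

(2, 6, 1, 6)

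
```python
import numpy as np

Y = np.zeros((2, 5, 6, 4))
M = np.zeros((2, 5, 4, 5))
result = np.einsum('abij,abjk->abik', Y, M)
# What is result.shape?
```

(2, 5, 6, 5)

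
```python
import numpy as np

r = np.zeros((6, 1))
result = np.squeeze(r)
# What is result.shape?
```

(6,)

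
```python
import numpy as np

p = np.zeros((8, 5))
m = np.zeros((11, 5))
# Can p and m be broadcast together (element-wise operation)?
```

No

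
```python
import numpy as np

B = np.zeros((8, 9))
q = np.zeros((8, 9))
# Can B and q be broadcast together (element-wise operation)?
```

Yes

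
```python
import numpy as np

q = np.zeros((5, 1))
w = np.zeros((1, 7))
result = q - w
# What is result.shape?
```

(5, 7)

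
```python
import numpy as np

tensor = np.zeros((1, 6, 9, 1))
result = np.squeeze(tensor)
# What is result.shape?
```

(6, 9)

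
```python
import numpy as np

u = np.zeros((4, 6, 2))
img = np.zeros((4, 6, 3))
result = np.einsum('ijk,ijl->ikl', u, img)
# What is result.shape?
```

(4, 2, 3)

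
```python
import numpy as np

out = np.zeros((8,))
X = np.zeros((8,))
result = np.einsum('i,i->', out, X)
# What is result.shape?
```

()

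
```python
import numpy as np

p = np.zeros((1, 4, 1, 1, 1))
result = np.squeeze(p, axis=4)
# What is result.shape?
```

(1, 4, 1, 1)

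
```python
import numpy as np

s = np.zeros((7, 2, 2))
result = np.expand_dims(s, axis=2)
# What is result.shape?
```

(7, 2, 1, 2)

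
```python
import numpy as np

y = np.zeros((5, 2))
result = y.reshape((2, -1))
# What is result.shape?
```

(2, 5)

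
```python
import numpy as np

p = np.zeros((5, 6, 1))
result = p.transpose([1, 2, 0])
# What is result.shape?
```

(6, 1, 5)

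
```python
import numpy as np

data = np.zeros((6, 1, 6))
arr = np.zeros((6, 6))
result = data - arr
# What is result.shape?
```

(6, 6, 6)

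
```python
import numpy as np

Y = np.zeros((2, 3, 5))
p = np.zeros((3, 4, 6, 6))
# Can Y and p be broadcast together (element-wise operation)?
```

No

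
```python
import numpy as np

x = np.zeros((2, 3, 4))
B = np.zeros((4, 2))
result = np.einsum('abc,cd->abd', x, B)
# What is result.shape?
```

(2, 3, 2)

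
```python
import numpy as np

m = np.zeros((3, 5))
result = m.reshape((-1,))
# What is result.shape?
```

(15,)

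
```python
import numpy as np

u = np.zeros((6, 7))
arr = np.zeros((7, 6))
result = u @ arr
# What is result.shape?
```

(6, 6)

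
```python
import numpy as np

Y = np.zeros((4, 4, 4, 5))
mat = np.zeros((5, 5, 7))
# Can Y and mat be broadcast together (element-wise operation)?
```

No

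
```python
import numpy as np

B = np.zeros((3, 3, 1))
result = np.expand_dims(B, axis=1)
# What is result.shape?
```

(3, 1, 3, 1)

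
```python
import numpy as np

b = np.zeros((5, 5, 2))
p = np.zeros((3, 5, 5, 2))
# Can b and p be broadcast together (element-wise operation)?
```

Yes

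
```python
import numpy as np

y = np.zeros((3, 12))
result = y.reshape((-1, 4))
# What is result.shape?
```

(9, 4)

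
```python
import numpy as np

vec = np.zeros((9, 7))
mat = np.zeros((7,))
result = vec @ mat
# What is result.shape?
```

(9,)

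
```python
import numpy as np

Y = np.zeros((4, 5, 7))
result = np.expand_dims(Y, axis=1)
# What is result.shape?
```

(4, 1, 5, 7)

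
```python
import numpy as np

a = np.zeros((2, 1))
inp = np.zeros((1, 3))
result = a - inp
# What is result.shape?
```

(2, 3)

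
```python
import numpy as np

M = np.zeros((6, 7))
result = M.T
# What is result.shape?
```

(7, 6)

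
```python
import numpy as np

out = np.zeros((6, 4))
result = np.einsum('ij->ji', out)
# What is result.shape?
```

(4, 6)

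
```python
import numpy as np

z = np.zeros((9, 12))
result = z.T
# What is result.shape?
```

(12, 9)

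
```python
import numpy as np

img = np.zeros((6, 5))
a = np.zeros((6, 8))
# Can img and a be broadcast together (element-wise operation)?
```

No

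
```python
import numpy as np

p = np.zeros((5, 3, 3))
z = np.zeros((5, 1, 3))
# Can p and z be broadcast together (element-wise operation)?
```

Yes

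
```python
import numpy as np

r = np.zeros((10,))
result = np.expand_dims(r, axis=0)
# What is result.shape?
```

(1, 10)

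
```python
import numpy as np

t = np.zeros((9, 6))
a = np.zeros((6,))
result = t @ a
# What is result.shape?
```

(9,)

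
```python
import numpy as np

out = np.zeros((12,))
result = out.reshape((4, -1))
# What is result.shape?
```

(4, 3)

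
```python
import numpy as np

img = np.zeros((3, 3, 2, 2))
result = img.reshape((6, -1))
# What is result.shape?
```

(6, 6)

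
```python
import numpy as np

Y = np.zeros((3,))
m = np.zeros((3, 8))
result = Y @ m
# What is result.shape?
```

(8,)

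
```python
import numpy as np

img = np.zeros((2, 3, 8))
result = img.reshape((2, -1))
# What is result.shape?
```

(2, 24)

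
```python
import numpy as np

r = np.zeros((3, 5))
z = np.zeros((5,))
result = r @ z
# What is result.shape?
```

(3,)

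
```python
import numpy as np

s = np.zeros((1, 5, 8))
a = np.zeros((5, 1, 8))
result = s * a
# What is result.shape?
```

(5, 5, 8)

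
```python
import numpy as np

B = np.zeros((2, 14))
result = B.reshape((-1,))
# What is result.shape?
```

(28,)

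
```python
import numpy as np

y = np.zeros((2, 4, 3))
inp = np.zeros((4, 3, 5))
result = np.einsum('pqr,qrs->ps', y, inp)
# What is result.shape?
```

(2, 5)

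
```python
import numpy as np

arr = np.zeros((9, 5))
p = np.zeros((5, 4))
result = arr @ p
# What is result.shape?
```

(9, 4)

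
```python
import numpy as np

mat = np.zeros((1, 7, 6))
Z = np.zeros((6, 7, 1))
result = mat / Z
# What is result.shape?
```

(6, 7, 6)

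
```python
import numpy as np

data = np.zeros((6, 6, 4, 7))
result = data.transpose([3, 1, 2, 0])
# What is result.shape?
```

(7, 6, 4, 6)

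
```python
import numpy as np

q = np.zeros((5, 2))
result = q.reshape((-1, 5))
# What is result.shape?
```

(2, 5)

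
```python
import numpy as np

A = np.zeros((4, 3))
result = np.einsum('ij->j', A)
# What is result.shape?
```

(3,)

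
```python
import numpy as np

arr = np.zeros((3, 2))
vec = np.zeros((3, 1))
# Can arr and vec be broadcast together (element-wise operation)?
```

Yes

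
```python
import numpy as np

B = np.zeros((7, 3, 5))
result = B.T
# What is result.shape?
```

(5, 3, 7)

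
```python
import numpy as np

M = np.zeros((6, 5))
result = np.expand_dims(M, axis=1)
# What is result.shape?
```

(6, 1, 5)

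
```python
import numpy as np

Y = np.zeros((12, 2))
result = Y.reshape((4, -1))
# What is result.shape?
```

(4, 6)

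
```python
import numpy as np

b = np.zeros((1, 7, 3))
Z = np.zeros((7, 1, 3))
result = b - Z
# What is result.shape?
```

(7, 7, 3)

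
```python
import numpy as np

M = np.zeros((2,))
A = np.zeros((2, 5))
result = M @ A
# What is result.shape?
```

(5,)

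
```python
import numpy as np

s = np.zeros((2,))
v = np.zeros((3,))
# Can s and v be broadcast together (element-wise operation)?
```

No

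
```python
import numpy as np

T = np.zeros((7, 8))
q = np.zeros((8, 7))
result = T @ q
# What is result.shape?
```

(7, 7)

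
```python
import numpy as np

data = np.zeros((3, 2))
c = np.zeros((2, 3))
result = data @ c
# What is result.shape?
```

(3, 3)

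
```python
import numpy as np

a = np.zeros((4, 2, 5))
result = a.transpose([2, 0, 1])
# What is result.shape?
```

(5, 4, 2)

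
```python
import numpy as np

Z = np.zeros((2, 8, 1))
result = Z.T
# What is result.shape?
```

(1, 8, 2)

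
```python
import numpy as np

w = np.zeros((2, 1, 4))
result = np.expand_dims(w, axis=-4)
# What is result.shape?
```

(1, 2, 1, 4)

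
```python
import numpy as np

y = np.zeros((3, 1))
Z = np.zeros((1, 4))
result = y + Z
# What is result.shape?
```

(3, 4)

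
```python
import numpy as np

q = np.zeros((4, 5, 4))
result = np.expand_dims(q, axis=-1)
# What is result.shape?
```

(4, 5, 4, 1)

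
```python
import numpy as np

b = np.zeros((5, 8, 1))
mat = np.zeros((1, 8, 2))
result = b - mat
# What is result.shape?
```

(5, 8, 2)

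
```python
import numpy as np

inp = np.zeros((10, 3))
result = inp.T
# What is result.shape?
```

(3, 10)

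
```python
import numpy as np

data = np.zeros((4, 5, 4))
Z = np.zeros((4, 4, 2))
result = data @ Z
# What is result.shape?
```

(4, 5, 2)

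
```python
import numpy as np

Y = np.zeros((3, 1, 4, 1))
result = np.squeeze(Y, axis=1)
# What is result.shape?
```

(3, 4, 1)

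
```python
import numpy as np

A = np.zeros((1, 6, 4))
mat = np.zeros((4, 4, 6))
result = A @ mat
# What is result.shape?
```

(4, 6, 6)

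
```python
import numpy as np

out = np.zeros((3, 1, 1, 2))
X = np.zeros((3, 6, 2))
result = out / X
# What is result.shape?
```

(3, 3, 6, 2)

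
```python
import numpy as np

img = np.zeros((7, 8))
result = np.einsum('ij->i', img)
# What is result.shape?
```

(7,)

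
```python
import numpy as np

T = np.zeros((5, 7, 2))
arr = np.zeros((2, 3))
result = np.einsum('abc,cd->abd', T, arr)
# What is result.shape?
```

(5, 7, 3)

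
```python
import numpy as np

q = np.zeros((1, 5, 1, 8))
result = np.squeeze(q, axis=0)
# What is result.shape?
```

(5, 1, 8)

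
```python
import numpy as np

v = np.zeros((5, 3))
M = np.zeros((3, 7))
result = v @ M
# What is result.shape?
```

(5, 7)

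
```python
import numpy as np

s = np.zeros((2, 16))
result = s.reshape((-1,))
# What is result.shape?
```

(32,)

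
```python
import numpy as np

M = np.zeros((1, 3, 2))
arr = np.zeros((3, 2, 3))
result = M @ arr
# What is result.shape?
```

(3, 3, 3)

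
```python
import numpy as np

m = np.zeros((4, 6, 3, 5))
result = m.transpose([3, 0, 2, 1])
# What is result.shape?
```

(5, 4, 3, 6)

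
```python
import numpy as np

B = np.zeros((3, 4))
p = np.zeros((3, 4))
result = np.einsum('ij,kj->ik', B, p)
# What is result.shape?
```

(3, 3)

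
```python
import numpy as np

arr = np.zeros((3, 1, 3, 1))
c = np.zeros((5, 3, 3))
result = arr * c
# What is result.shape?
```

(3, 5, 3, 3)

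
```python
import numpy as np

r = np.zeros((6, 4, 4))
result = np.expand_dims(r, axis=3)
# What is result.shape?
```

(6, 4, 4, 1)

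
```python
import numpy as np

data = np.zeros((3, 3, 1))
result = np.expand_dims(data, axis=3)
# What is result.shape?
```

(3, 3, 1, 1)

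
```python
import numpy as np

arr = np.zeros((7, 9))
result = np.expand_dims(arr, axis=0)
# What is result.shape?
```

(1, 7, 9)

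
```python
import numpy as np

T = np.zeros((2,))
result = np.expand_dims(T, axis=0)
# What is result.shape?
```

(1, 2)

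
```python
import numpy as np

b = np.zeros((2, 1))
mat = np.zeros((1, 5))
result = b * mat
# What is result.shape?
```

(2, 5)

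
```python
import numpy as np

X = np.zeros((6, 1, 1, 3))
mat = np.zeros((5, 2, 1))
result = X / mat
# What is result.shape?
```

(6, 5, 2, 3)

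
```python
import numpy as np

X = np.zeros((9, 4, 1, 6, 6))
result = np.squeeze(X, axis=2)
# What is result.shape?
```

(9, 4, 6, 6)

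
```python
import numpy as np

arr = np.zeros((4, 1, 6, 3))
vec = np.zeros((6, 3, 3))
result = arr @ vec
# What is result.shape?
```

(4, 6, 6, 3)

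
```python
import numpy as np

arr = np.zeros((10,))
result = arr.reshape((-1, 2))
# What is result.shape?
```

(5, 2)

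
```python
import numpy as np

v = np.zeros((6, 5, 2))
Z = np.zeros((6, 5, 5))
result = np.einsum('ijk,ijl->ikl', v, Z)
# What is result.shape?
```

(6, 2, 5)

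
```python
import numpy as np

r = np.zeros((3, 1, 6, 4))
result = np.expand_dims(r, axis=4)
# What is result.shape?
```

(3, 1, 6, 4, 1)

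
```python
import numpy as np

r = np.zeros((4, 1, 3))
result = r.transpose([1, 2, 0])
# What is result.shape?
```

(1, 3, 4)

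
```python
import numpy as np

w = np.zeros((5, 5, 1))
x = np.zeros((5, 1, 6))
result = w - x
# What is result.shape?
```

(5, 5, 6)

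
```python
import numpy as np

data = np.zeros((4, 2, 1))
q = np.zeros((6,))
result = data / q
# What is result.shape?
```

(4, 2, 6)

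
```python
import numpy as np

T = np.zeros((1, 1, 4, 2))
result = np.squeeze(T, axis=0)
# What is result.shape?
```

(1, 4, 2)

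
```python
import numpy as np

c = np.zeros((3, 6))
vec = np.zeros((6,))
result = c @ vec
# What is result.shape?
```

(3,)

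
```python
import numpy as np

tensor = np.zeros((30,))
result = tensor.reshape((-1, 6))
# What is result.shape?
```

(5, 6)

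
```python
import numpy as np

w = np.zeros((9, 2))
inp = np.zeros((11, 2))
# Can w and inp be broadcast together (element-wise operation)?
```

No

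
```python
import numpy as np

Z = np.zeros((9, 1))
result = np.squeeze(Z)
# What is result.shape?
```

(9,)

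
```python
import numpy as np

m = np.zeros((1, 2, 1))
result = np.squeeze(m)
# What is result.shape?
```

(2,)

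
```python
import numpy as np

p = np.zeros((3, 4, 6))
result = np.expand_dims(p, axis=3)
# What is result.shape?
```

(3, 4, 6, 1)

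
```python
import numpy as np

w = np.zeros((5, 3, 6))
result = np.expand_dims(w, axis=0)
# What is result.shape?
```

(1, 5, 3, 6)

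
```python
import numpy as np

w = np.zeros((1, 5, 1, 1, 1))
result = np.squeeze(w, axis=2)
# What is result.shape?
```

(1, 5, 1, 1)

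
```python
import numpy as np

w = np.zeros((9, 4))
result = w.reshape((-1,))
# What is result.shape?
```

(36,)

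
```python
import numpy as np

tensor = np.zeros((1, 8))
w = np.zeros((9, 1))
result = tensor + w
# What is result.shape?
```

(9, 8)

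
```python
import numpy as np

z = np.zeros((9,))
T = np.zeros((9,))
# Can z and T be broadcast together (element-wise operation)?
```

Yes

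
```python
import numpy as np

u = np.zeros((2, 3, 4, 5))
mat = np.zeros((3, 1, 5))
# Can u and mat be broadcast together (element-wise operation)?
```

Yes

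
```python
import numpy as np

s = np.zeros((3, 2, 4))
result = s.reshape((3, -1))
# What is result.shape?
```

(3, 8)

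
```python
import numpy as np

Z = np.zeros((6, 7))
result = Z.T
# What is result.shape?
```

(7, 6)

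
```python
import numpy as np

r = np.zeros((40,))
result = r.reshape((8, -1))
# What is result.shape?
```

(8, 5)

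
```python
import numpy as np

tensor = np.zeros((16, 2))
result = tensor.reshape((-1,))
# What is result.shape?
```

(32,)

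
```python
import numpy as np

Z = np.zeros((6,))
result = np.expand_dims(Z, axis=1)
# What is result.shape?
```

(6, 1)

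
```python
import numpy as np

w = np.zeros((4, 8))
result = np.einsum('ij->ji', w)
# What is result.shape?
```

(8, 4)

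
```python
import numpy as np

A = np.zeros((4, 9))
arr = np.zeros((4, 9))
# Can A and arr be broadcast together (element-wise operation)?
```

Yes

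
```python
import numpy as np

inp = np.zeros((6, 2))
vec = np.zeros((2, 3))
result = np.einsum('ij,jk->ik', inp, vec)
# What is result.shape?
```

(6, 3)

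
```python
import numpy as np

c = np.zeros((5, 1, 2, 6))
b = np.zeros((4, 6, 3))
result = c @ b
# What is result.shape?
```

(5, 4, 2, 3)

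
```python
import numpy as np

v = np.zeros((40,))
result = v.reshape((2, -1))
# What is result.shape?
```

(2, 20)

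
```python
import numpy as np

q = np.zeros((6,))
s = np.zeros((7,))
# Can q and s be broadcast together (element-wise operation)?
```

No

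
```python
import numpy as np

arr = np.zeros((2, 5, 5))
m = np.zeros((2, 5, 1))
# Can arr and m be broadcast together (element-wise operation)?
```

Yes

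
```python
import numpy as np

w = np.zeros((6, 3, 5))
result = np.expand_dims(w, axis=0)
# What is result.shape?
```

(1, 6, 3, 5)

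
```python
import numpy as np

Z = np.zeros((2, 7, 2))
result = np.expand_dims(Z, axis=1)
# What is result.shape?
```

(2, 1, 7, 2)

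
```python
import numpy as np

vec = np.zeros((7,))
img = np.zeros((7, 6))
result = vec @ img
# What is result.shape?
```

(6,)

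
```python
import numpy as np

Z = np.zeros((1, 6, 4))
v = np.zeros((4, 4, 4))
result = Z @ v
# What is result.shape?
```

(4, 6, 4)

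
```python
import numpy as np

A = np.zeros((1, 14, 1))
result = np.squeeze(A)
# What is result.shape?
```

(14,)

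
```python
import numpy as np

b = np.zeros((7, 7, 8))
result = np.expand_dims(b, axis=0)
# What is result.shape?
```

(1, 7, 7, 8)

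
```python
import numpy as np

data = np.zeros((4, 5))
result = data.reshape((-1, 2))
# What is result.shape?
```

(10, 2)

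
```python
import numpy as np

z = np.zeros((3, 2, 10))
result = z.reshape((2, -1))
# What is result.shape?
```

(2, 30)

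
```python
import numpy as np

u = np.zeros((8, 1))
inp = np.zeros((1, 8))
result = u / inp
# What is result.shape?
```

(8, 8)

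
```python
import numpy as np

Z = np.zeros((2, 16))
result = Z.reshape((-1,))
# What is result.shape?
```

(32,)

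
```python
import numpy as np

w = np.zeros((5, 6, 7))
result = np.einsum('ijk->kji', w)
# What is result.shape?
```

(7, 6, 5)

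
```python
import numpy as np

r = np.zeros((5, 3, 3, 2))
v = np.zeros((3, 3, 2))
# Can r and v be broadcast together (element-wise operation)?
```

Yes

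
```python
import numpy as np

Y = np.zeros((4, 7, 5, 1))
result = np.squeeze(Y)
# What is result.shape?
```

(4, 7, 5)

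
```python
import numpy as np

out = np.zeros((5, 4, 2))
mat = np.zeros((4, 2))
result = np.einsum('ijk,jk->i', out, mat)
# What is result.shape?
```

(5,)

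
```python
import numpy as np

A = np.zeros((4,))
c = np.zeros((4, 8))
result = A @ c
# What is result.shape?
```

(8,)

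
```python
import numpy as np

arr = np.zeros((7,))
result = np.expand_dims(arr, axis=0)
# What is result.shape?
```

(1, 7)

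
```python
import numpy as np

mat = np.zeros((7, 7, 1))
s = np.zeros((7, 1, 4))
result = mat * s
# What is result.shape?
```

(7, 7, 4)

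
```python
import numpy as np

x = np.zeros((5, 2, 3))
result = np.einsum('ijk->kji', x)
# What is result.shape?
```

(3, 2, 5)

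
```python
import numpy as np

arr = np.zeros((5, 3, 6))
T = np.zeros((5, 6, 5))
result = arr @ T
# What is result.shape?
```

(5, 3, 5)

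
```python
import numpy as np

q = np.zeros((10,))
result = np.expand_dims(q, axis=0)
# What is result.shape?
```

(1, 10)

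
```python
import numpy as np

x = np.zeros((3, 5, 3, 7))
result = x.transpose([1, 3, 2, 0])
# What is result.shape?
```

(5, 7, 3, 3)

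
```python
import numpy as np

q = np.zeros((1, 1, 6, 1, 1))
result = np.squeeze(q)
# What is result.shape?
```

(6,)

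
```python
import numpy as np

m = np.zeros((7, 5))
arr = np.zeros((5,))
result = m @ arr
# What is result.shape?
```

(7,)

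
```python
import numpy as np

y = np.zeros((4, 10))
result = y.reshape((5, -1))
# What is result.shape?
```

(5, 8)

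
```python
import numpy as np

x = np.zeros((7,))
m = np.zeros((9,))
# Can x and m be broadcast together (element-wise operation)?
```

No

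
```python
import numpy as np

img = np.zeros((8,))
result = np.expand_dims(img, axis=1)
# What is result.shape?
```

(8, 1)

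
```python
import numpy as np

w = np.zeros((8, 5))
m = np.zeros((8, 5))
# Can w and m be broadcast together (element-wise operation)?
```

Yes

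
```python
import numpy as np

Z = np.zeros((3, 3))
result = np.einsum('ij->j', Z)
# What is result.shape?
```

(3,)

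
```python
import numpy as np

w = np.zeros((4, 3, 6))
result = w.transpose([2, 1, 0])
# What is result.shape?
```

(6, 3, 4)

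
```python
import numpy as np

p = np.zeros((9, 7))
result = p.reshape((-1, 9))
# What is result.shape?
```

(7, 9)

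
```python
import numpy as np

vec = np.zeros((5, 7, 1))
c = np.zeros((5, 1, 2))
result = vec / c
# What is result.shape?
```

(5, 7, 2)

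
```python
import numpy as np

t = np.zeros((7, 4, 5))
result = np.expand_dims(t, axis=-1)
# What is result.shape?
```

(7, 4, 5, 1)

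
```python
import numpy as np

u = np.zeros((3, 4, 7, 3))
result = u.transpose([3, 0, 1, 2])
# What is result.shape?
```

(3, 3, 4, 7)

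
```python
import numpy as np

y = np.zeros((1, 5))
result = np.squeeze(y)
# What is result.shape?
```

(5,)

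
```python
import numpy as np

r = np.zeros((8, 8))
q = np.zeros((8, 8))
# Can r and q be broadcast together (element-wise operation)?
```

Yes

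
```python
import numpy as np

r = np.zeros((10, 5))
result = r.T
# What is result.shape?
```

(5, 10)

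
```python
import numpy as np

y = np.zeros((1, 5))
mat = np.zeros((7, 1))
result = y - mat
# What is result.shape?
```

(7, 5)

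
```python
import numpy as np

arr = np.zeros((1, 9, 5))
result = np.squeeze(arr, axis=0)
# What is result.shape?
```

(9, 5)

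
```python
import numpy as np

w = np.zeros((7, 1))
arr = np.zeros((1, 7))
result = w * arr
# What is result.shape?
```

(7, 7)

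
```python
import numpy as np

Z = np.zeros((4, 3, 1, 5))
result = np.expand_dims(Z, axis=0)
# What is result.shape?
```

(1, 4, 3, 1, 5)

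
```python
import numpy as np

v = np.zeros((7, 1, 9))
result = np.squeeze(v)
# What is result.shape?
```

(7, 9)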